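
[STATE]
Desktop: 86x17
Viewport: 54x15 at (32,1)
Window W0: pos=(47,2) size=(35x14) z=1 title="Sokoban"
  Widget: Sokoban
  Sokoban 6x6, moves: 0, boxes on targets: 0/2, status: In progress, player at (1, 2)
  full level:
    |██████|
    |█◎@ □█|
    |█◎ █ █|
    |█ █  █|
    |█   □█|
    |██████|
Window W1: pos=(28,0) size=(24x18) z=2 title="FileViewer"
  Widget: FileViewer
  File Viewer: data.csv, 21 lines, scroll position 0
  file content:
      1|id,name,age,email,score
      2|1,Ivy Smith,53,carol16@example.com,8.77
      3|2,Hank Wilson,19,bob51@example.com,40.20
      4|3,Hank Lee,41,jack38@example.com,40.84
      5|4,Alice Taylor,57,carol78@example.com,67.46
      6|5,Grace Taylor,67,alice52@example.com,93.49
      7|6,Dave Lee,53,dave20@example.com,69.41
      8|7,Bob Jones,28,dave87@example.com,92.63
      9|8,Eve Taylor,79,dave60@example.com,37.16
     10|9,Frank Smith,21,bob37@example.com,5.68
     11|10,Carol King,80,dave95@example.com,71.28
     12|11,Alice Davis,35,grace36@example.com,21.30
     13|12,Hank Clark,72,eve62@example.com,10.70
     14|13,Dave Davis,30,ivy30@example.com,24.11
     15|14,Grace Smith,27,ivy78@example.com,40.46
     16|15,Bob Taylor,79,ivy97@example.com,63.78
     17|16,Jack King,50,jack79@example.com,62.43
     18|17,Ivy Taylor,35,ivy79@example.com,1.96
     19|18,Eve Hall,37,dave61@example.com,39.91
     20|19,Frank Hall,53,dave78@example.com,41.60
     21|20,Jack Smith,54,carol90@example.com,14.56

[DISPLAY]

leViewer           ┃                                  
───────────────────┨━━━━━━━━━━━━━━━━━━━━━━━━━━━━━┓    
name,age,email,sco▲┃oban                         ┃    
vy Smith,53,carol1█┃─────────────────────────────┨    
ank Wilson,19,bob5░┃██                           ┃    
ank Lee,41,jack38@░┃□█                           ┃    
lice Taylor,57,car░┃ █                           ┃    
race Taylor,67,ali░┃ █                           ┃    
ave Lee,53,dave20@░┃□█                           ┃    
ob Jones,28,dave87░┃██                           ┃    
ve Taylor,79,dave6░┃s: 0  0/2                    ┃    
rank Smith,21,bob3░┃                             ┃    
Carol King,80,dave░┃                             ┃    
Alice Davis,35,gra░┃                             ┃    
Hank Clark,72,eve6░┃━━━━━━━━━━━━━━━━━━━━━━━━━━━━━┛    


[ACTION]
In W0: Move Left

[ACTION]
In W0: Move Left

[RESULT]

leViewer           ┃                                  
───────────────────┨━━━━━━━━━━━━━━━━━━━━━━━━━━━━━┓    
name,age,email,sco▲┃oban                         ┃    
vy Smith,53,carol1█┃─────────────────────────────┨    
ank Wilson,19,bob5░┃██                           ┃    
ank Lee,41,jack38@░┃□█                           ┃    
lice Taylor,57,car░┃ █                           ┃    
race Taylor,67,ali░┃ █                           ┃    
ave Lee,53,dave20@░┃□█                           ┃    
ob Jones,28,dave87░┃██                           ┃    
ve Taylor,79,dave6░┃s: 1  0/2                    ┃    
rank Smith,21,bob3░┃                             ┃    
Carol King,80,dave░┃                             ┃    
Alice Davis,35,gra░┃                             ┃    
Hank Clark,72,eve6░┃━━━━━━━━━━━━━━━━━━━━━━━━━━━━━┛    


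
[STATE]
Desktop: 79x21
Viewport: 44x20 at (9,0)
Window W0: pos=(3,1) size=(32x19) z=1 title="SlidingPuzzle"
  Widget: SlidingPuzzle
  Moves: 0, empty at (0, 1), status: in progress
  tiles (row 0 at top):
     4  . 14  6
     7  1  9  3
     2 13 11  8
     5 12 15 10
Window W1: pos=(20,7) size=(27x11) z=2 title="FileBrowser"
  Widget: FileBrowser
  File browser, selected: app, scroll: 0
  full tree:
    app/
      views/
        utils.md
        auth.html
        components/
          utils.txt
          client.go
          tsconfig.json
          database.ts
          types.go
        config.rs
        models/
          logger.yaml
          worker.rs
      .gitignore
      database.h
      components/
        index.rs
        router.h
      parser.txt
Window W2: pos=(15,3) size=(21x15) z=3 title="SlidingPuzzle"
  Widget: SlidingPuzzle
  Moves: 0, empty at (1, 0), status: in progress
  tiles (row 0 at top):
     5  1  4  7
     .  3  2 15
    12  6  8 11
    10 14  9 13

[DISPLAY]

                                            
━━━━━━━━━━━━━━━━━━━━━━━━━┓                  
ingPuzzle                ┃                  
──────┏━━━━━━━━━━━━━━━━━━━┓                 
┬────┬┃ SlidingPuzzle     ┃                 
│    │┠───────────────────┨                 
┼────┼┃┌────┬────┬────┬───┃                 
│  1 │┃│  5 │  1 │  4 │  7┃━━━━━━━━━━┓      
┼────┼┃├────┼────┼────┼───┃          ┃      
│ 13 │┃│    │  3 │  2 │ 15┃──────────┨      
┼────┼┃├────┼────┼────┼───┃          ┃      
│ 12 │┃│ 12 │  6 │  8 │ 11┃          ┃      
┴────┴┃├────┼────┼────┼───┃          ┃      
: 0   ┃│ 10 │ 14 │  9 │ 13┃          ┃      
      ┃└────┴────┴────┴───┃nts/      ┃      
      ┃Moves: 0           ┃          ┃      
      ┃                   ┃          ┃      
      ┗━━━━━━━━━━━━━━━━━━━┛━━━━━━━━━━┛      
                         ┃                  
━━━━━━━━━━━━━━━━━━━━━━━━━┛                  


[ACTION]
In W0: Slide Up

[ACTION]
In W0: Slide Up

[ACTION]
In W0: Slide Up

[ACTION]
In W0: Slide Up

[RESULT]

                                            
━━━━━━━━━━━━━━━━━━━━━━━━━┓                  
ingPuzzle                ┃                  
──────┏━━━━━━━━━━━━━━━━━━━┓                 
┬────┬┃ SlidingPuzzle     ┃                 
│  1 │┠───────────────────┨                 
┼────┼┃┌────┬────┬────┬───┃                 
│ 13 │┃│  5 │  1 │  4 │  7┃━━━━━━━━━━┓      
┼────┼┃├────┼────┼────┼───┃          ┃      
│ 12 │┃│    │  3 │  2 │ 15┃──────────┨      
┼────┼┃├────┼────┼────┼───┃          ┃      
│    │┃│ 12 │  6 │  8 │ 11┃          ┃      
┴────┴┃├────┼────┼────┼───┃          ┃      
: 3   ┃│ 10 │ 14 │  9 │ 13┃          ┃      
      ┃└────┴────┴────┴───┃nts/      ┃      
      ┃Moves: 0           ┃          ┃      
      ┃                   ┃          ┃      
      ┗━━━━━━━━━━━━━━━━━━━┛━━━━━━━━━━┛      
                         ┃                  
━━━━━━━━━━━━━━━━━━━━━━━━━┛                  


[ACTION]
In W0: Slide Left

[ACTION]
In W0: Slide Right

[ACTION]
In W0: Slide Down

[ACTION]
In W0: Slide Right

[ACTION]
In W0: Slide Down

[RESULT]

                                            
━━━━━━━━━━━━━━━━━━━━━━━━━┓                  
ingPuzzle                ┃                  
──────┏━━━━━━━━━━━━━━━━━━━┓                 
┬────┬┃ SlidingPuzzle     ┃                 
│  1 │┠───────────────────┨                 
┼────┼┃┌────┬────┬────┬───┃                 
│ 13 │┃│  5 │  1 │  4 │  7┃━━━━━━━━━━┓      
┼────┼┃├────┼────┼────┼───┃          ┃      
│  2 │┃│    │  3 │  2 │ 15┃──────────┨      
┼────┼┃├────┼────┼────┼───┃          ┃      
│ 12 │┃│ 12 │  6 │  8 │ 11┃          ┃      
┴────┴┃├────┼────┼────┼───┃          ┃      
: 8   ┃│ 10 │ 14 │  9 │ 13┃          ┃      
      ┃└────┴────┴────┴───┃nts/      ┃      
      ┃Moves: 0           ┃          ┃      
      ┃                   ┃          ┃      
      ┗━━━━━━━━━━━━━━━━━━━┛━━━━━━━━━━┛      
                         ┃                  
━━━━━━━━━━━━━━━━━━━━━━━━━┛                  


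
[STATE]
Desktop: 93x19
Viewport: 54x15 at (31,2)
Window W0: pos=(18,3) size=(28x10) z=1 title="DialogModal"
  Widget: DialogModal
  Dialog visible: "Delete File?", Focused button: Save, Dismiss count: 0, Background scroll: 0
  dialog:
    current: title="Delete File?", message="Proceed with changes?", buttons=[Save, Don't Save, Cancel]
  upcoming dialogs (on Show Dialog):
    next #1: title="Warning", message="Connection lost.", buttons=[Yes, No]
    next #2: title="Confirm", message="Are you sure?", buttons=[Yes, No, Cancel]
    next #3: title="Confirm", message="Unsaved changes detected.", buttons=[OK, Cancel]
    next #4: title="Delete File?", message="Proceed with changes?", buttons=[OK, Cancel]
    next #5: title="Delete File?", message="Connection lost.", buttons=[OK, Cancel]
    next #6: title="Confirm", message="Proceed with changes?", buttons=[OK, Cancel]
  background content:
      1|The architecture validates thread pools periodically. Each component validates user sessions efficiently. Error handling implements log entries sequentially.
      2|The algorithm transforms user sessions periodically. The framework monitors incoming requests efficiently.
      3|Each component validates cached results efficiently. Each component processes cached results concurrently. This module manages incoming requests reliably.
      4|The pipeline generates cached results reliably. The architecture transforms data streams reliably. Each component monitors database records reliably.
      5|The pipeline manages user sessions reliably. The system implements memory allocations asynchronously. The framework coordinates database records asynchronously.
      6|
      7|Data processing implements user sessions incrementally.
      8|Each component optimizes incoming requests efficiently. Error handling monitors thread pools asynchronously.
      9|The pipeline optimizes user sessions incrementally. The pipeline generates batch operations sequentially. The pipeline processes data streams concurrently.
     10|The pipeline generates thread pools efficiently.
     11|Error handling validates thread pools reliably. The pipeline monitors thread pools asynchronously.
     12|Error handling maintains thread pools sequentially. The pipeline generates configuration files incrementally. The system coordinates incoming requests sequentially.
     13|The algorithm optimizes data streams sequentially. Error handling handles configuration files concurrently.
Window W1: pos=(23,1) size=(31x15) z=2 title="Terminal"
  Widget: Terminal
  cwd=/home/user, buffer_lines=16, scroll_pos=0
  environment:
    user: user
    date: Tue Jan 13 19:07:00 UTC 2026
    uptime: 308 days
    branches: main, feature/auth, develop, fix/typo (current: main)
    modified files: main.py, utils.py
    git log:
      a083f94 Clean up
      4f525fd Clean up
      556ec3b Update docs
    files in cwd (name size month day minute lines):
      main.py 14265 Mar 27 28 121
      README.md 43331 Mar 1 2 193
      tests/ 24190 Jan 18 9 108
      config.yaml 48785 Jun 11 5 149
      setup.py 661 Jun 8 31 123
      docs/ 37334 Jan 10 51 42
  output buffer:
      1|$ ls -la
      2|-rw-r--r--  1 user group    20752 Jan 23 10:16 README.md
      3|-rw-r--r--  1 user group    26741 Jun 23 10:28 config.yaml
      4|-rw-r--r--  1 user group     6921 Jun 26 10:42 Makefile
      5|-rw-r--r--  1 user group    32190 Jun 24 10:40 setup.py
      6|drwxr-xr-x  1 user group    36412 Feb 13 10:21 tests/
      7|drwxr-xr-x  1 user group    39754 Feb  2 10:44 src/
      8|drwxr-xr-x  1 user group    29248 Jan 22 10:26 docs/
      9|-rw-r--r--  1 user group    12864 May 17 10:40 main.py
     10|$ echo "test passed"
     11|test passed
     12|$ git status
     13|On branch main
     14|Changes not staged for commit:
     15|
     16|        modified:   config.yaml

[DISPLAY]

al                    ┃                               
──────────────────────┨                               
a                     ┃                               
r--  1 user group    2┃                               
r--  1 user group    2┃                               
r--  1 user group     ┃                               
r--  1 user group    3┃                               
r-x  1 user group    3┃                               
r-x  1 user group    3┃                               
r-x  1 user group    2┃                               
r--  1 user group    1┃                               
"test passed"         ┃                               
ssed                  ┃                               
━━━━━━━━━━━━━━━━━━━━━━┛                               
                                                      


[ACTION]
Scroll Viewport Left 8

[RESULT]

┃ Terminal                    ┃                       
┠─────────────────────────────┨                       
┃$ ls -la                     ┃                       
┃-rw-r--r--  1 user group    2┃                       
┃-rw-r--r--  1 user group    2┃                       
┃-rw-r--r--  1 user group     ┃                       
┃-rw-r--r--  1 user group    3┃                       
┃drwxr-xr-x  1 user group    3┃                       
┃drwxr-xr-x  1 user group    3┃                       
┃drwxr-xr-x  1 user group    2┃                       
┃-rw-r--r--  1 user group    1┃                       
┃$ echo "test passed"         ┃                       
┃test passed                  ┃                       
┗━━━━━━━━━━━━━━━━━━━━━━━━━━━━━┛                       
                                                      


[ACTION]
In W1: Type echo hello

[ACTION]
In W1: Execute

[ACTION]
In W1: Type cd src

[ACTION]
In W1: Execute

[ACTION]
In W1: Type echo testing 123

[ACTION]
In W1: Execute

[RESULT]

┃ Terminal                    ┃                       
┠─────────────────────────────┨                       
┃On branch main               ┃                       
┃Changes not staged for commit┃                       
┃                             ┃                       
┃        modified:   config.ya┃                       
┃$ echo hello                 ┃                       
┃hello                        ┃                       
┃$ cd src                     ┃                       
┃                             ┃                       
┃$ echo testing 123           ┃                       
┃testing 123                  ┃                       
┃$ █                          ┃                       
┗━━━━━━━━━━━━━━━━━━━━━━━━━━━━━┛                       
                                                      


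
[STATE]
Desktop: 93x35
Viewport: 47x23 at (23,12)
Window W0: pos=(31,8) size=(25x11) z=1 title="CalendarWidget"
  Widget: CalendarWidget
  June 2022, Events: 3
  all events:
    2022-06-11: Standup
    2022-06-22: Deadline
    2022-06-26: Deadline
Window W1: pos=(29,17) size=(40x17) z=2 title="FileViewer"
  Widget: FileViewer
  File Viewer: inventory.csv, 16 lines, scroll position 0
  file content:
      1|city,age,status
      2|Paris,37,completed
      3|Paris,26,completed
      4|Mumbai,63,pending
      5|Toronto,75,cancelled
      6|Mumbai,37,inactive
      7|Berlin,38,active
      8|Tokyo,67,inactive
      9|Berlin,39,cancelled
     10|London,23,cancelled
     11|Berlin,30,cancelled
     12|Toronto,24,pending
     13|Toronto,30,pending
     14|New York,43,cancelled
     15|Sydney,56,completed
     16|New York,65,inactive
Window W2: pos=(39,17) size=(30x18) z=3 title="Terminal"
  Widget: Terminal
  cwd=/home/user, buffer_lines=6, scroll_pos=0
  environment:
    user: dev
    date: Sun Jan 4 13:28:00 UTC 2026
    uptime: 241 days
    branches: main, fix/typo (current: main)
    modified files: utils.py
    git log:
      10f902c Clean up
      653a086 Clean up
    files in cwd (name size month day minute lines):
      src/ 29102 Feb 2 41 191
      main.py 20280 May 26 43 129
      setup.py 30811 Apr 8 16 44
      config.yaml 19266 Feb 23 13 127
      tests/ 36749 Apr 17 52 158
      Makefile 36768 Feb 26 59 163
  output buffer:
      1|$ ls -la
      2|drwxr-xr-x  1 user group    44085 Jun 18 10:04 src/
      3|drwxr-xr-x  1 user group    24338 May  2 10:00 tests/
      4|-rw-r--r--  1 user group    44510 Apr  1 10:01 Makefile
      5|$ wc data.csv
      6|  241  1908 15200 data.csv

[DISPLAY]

        ┃Mo Tu We Th Fr Sa Su   ┃              
        ┃       1  2  3  4  5   ┃              
        ┃ 6  7  8  9 10 11* 12  ┃              
        ┃13 14 15 16 17 18 19   ┃              
        ┃20 21 22* 23 24 25 26* ┃              
      ┏━━━━━━━━━┏━━━━━━━━━━━━━━━━━━━━━━━━━━━━┓ 
      ┃ FileView┃ Terminal                   ┃ 
      ┠─────────┠────────────────────────────┨ 
      ┃city,age,┃$ ls -la                    ┃ 
      ┃Paris,37,┃drwxr-xr-x  1 user group    ┃ 
      ┃Paris,26,┃drwxr-xr-x  1 user group    ┃ 
      ┃Mumbai,63┃-rw-r--r--  1 user group    ┃ 
      ┃Toronto,7┃$ wc data.csv               ┃ 
      ┃Mumbai,37┃  241  1908 15200 data.csv  ┃ 
      ┃Berlin,38┃$ █                         ┃ 
      ┃Tokyo,67,┃                            ┃ 
      ┃Berlin,39┃                            ┃ 
      ┃London,23┃                            ┃ 
      ┃Berlin,30┃                            ┃ 
      ┃Toronto,2┃                            ┃ 
      ┃Toronto,3┃                            ┃ 
      ┗━━━━━━━━━┃                            ┃ 
                ┗━━━━━━━━━━━━━━━━━━━━━━━━━━━━┛ 


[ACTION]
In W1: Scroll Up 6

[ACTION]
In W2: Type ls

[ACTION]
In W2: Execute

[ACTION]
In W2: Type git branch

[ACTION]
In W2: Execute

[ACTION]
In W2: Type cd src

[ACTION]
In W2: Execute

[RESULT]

        ┃Mo Tu We Th Fr Sa Su   ┃              
        ┃       1  2  3  4  5   ┃              
        ┃ 6  7  8  9 10 11* 12  ┃              
        ┃13 14 15 16 17 18 19   ┃              
        ┃20 21 22* 23 24 25 26* ┃              
      ┏━━━━━━━━━┏━━━━━━━━━━━━━━━━━━━━━━━━━━━━┓ 
      ┃ FileView┃ Terminal                   ┃ 
      ┠─────────┠────────────────────────────┨ 
      ┃city,age,┃$ ls -la                    ┃ 
      ┃Paris,37,┃drwxr-xr-x  1 user group    ┃ 
      ┃Paris,26,┃drwxr-xr-x  1 user group    ┃ 
      ┃Mumbai,63┃-rw-r--r--  1 user group    ┃ 
      ┃Toronto,7┃$ wc data.csv               ┃ 
      ┃Mumbai,37┃  241  1908 15200 data.csv  ┃ 
      ┃Berlin,38┃$ ls                        ┃ 
      ┃Tokyo,67,┃src/  main.py  setup.py  con┃ 
      ┃Berlin,39┃$ git branch                ┃ 
      ┃London,23┃* main                      ┃ 
      ┃Berlin,30┃  fix/typo                  ┃ 
      ┃Toronto,2┃$ cd src                    ┃ 
      ┃Toronto,3┃                            ┃ 
      ┗━━━━━━━━━┃$ █                         ┃ 
                ┗━━━━━━━━━━━━━━━━━━━━━━━━━━━━┛ 


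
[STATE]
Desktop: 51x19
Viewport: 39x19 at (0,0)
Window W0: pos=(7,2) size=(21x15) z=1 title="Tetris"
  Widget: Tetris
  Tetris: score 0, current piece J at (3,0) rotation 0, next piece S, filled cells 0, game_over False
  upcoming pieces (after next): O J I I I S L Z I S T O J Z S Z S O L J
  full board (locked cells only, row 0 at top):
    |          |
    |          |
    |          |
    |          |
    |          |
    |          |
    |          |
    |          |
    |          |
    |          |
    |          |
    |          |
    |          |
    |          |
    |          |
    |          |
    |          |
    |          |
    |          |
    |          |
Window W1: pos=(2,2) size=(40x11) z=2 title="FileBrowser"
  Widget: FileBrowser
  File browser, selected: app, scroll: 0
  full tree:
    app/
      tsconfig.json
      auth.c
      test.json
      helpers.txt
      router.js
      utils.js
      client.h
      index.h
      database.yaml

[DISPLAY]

                                       
                                       
  ┏━━━━━━━━━━━━━━━━━━━━━━━━━━━━━━━━━━━━
  ┃ FileBrowser                        
  ┠────────────────────────────────────
  ┃> [-] app/                          
  ┃    tsconfig.json                   
  ┃    auth.c                          
  ┃    test.json                       
  ┃    helpers.txt                     
  ┃    router.js                       
  ┃    utils.js                        
  ┗━━━━━━━━━━━━━━━━━━━━━━━━━━━━━━━━━━━━
       ┃          │        ┃           
       ┃          │        ┃           
       ┃          │        ┃           
       ┗━━━━━━━━━━━━━━━━━━━┛           
                                       
                                       


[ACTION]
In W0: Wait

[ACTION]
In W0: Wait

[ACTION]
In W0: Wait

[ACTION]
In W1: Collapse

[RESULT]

                                       
                                       
  ┏━━━━━━━━━━━━━━━━━━━━━━━━━━━━━━━━━━━━
  ┃ FileBrowser                        
  ┠────────────────────────────────────
  ┃> [+] app/                          
  ┃                                    
  ┃                                    
  ┃                                    
  ┃                                    
  ┃                                    
  ┃                                    
  ┗━━━━━━━━━━━━━━━━━━━━━━━━━━━━━━━━━━━━
       ┃          │        ┃           
       ┃          │        ┃           
       ┃          │        ┃           
       ┗━━━━━━━━━━━━━━━━━━━┛           
                                       
                                       


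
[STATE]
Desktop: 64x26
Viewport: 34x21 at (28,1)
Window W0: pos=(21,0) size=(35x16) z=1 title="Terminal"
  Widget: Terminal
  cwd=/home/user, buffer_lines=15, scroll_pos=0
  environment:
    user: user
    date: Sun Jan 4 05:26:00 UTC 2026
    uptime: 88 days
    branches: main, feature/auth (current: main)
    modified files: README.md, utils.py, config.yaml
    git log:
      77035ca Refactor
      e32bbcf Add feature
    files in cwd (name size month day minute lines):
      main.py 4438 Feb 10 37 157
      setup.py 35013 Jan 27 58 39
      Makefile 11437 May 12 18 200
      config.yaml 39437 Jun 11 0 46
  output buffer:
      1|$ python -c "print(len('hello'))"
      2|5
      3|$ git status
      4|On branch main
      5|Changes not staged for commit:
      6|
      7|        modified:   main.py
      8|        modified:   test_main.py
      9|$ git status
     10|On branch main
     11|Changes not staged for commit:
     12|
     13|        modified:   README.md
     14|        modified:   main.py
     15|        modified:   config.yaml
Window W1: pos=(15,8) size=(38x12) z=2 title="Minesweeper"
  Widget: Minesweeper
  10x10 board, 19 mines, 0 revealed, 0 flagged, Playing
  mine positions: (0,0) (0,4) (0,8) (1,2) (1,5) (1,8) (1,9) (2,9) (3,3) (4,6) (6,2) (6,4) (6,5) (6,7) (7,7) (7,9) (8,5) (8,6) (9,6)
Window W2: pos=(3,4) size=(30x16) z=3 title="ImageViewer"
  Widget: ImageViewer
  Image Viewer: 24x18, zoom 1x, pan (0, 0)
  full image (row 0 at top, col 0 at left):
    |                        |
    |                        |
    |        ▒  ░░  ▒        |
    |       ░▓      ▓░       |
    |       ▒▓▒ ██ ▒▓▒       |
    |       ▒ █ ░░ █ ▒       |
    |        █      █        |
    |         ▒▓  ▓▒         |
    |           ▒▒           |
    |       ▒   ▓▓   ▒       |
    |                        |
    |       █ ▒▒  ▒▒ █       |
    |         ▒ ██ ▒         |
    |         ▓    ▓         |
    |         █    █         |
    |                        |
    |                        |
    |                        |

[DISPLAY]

nal                        ┃      
───────────────────────────┨      
on -c "print(len('hello'))"┃      
━━━━┓                      ┃      
    ┃s                     ┃      
────┨ain                   ┃      
    ┃ staged for commit:   ┃      
    ┃━━━━━━━━━━━━━━━━━━━┓  ┃      
    ┃                   ┃  ┃      
    ┃───────────────────┨y ┃      
    ┃                   ┃  ┃      
    ┃                   ┃  ┃      
    ┃                   ┃  ┃      
    ┃                   ┃  ┃      
    ┃                   ┃━━┛      
    ┃                   ┃         
    ┃                   ┃         
    ┃                   ┃         
━━━━┛━━━━━━━━━━━━━━━━━━━┛         
                                  
                                  


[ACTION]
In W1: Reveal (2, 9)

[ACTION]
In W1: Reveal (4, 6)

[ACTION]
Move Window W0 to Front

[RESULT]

nal                        ┃      
───────────────────────────┨      
on -c "print(len('hello'))"┃      
                           ┃      
status                     ┃      
nch main                   ┃      
s not staged for commit:   ┃      
                           ┃      
  modified:   main.py      ┃      
  modified:   test_main.py ┃      
status                     ┃      
nch main                   ┃      
s not staged for commit:   ┃      
                           ┃      
━━━━━━━━━━━━━━━━━━━━━━━━━━━┛      
    ┃                   ┃         
    ┃                   ┃         
    ┃                   ┃         
━━━━┛━━━━━━━━━━━━━━━━━━━┛         
                                  
                                  


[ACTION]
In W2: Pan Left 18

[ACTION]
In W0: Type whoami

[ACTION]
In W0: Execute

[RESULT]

nal                        ┃      
───────────────────────────┨      
  modified:   main.py      ┃      
  modified:   test_main.py ┃      
status                     ┃      
nch main                   ┃      
s not staged for commit:   ┃      
                           ┃      
  modified:   README.md    ┃      
  modified:   main.py      ┃      
  modified:   config.yaml  ┃      
mi                         ┃      
                           ┃      
                           ┃      
━━━━━━━━━━━━━━━━━━━━━━━━━━━┛      
    ┃                   ┃         
    ┃                   ┃         
    ┃                   ┃         
━━━━┛━━━━━━━━━━━━━━━━━━━┛         
                                  
                                  


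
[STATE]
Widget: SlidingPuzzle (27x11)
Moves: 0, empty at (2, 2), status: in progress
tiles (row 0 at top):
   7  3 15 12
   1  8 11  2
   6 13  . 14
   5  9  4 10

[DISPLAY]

┌────┬────┬────┬────┐      
│  7 │  3 │ 15 │ 12 │      
├────┼────┼────┼────┤      
│  1 │  8 │ 11 │  2 │      
├────┼────┼────┼────┤      
│  6 │ 13 │    │ 14 │      
├────┼────┼────┼────┤      
│  5 │  9 │  4 │ 10 │      
└────┴────┴────┴────┘      
Moves: 0                   
                           


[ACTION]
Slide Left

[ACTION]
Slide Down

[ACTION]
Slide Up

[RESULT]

┌────┬────┬────┬────┐      
│  7 │  3 │ 15 │ 12 │      
├────┼────┼────┼────┤      
│  1 │  8 │ 11 │  2 │      
├────┼────┼────┼────┤      
│  6 │ 13 │ 14 │    │      
├────┼────┼────┼────┤      
│  5 │  9 │  4 │ 10 │      
└────┴────┴────┴────┘      
Moves: 3                   
                           


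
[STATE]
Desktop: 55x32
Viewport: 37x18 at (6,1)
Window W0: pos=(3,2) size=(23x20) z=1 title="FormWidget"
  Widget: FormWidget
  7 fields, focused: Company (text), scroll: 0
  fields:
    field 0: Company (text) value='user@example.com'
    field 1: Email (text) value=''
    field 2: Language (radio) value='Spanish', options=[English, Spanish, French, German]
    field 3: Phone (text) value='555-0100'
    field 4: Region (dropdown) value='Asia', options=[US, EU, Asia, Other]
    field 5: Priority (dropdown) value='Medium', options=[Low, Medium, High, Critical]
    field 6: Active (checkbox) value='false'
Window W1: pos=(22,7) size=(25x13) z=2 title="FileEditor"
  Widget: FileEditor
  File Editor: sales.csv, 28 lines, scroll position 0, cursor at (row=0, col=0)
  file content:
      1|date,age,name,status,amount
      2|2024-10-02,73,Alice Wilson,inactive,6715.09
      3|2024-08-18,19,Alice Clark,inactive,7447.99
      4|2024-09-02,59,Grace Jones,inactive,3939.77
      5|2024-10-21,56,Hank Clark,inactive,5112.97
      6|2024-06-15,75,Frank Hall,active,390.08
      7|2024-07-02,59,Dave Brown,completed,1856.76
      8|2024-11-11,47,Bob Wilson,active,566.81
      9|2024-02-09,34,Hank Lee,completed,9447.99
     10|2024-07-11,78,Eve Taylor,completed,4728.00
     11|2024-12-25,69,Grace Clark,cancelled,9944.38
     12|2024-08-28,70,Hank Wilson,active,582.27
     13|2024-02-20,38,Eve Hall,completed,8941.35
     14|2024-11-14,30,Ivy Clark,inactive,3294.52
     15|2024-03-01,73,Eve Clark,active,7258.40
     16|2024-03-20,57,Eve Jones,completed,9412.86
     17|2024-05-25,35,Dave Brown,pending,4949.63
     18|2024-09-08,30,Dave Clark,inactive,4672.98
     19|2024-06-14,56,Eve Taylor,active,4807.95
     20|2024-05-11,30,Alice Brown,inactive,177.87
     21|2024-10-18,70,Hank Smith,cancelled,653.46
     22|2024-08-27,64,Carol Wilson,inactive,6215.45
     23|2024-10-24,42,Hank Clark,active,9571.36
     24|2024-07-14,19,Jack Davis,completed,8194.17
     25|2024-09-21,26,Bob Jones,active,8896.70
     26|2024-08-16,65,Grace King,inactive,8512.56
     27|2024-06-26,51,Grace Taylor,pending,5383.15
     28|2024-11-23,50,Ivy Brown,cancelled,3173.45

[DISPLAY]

                                     
━━━━━━━━━━━━━━━━━━━┓                 
ormWidget          ┃                 
───────────────────┨                 
Company:    [user@]┃                 
Email:      [     ]┃                 
Language:   ( ) ┏━━━━━━━━━━━━━━━━━━━━
Phone:      [555┃ FileEditor         
Region:     [Asi┠────────────────────
Priority:   [Med┃█ate,age,name,status
Active:     [ ] ┃2024-10-02,73,Alice 
                ┃2024-08-18,19,Alice 
                ┃2024-09-02,59,Grace 
                ┃2024-10-21,56,Hank C
                ┃2024-06-15,75,Frank 
                ┃2024-07-02,59,Dave B
                ┃2024-11-11,47,Bob Wi
                ┃2024-02-09,34,Hank L


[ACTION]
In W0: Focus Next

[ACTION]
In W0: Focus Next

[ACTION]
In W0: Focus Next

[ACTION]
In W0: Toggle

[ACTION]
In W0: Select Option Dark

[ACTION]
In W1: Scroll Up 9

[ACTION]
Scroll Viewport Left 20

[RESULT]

                                     
   ┏━━━━━━━━━━━━━━━━━━━━━┓           
   ┃ FormWidget          ┃           
   ┠─────────────────────┨           
   ┃  Company:    [user@]┃           
   ┃  Email:      [     ]┃           
   ┃  Language:   ( ) ┏━━━━━━━━━━━━━━
   ┃> Phone:      [555┃ FileEditor   
   ┃  Region:     [Asi┠──────────────
   ┃  Priority:   [Med┃█ate,age,name,
   ┃  Active:     [ ] ┃2024-10-02,73,
   ┃                  ┃2024-08-18,19,
   ┃                  ┃2024-09-02,59,
   ┃                  ┃2024-10-21,56,
   ┃                  ┃2024-06-15,75,
   ┃                  ┃2024-07-02,59,
   ┃                  ┃2024-11-11,47,
   ┃                  ┃2024-02-09,34,


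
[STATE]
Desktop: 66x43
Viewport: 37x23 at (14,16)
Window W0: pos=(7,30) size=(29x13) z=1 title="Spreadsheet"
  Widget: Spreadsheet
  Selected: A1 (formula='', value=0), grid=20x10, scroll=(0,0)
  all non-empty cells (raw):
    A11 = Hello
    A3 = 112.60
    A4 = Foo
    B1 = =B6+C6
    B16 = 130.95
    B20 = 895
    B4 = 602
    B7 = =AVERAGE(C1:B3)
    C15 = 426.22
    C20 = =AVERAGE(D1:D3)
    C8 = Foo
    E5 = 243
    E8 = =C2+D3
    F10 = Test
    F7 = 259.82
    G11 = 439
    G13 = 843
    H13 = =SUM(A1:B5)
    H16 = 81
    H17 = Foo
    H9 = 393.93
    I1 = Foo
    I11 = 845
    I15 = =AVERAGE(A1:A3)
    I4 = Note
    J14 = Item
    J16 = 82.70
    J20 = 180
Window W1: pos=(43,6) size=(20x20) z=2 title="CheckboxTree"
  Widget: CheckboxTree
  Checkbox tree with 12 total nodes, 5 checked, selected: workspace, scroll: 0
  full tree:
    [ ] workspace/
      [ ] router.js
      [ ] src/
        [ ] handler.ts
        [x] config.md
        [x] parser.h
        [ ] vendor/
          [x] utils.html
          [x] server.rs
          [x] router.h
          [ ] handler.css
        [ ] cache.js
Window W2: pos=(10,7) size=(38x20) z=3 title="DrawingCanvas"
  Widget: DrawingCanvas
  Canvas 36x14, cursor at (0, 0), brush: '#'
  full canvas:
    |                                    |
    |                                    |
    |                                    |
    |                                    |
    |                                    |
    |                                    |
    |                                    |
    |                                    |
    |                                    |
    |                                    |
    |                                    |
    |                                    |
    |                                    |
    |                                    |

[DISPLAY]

                                 ┃   
                                 ┃   
                                 ┃   
                                 ┃   
                                 ┃ [ 
                                 ┃   
                                 ┃   
                                 ┃   
                                 ┃   
                                 ┃━━━
━━━━━━━━━━━━━━━━━━━━━━━━━━━━━━━━━┛   
                                     
                                     
                                     
━━━━━━━━━━━━━━━━━━━━━┓               
dsheet               ┃               
─────────────────────┨               
                     ┃               
 A       B       C   ┃               
---------------------┃               
   [0]       0       ┃               
     0       0       ┃               
112.60       0       ┃               


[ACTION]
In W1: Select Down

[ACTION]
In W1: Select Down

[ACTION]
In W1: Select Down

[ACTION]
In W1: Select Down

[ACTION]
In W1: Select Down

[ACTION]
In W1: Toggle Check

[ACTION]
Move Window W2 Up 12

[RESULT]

                                 ┃   
                                 ┃   
                                 ┃   
━━━━━━━━━━━━━━━━━━━━━━━━━━━━━━━━━┛   
                             ┃     [ 
                             ┃       
                             ┃       
                             ┃       
                             ┃       
                             ┗━━━━━━━
                                     
                                     
                                     
                                     
━━━━━━━━━━━━━━━━━━━━━┓               
dsheet               ┃               
─────────────────────┨               
                     ┃               
 A       B       C   ┃               
---------------------┃               
   [0]       0       ┃               
     0       0       ┃               
112.60       0       ┃               


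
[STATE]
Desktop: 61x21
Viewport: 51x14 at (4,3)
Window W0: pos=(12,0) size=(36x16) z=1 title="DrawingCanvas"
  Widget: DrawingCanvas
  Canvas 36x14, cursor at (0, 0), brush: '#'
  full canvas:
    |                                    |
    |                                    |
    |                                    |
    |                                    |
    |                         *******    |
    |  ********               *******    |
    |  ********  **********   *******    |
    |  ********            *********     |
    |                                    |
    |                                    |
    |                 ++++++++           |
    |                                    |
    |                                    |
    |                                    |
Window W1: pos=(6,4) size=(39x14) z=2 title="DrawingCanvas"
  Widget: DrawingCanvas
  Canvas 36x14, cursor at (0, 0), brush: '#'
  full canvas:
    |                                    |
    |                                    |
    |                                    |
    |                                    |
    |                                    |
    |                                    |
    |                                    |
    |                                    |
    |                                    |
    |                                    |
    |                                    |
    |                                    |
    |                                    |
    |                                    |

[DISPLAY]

        ┃+                                 ┃       
  ┏━━━━━━━━━━━━━━━━━━━━━━━━━━━━━━━━━━━━━┓  ┃       
  ┃ DrawingCanvas                       ┃  ┃       
  ┠─────────────────────────────────────┨  ┃       
  ┃+                                    ┃  ┃       
  ┃                                     ┃  ┃       
  ┃                                     ┃  ┃       
  ┃                                     ┃  ┃       
  ┃                                     ┃  ┃       
  ┃                                     ┃  ┃       
  ┃                                     ┃  ┃       
  ┃                                     ┃  ┃       
  ┃                                     ┃━━┛       
  ┃                                     ┃          


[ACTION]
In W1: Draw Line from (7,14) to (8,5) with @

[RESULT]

        ┃+                                 ┃       
  ┏━━━━━━━━━━━━━━━━━━━━━━━━━━━━━━━━━━━━━┓  ┃       
  ┃ DrawingCanvas                       ┃  ┃       
  ┠─────────────────────────────────────┨  ┃       
  ┃+                                    ┃  ┃       
  ┃                                     ┃  ┃       
  ┃                                     ┃  ┃       
  ┃                                     ┃  ┃       
  ┃                                     ┃  ┃       
  ┃                                     ┃  ┃       
  ┃                                     ┃  ┃       
  ┃          @@@@@                      ┃  ┃       
  ┃     @@@@@                           ┃━━┛       
  ┃                                     ┃          


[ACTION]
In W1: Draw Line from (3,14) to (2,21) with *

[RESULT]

        ┃+                                 ┃       
  ┏━━━━━━━━━━━━━━━━━━━━━━━━━━━━━━━━━━━━━┓  ┃       
  ┃ DrawingCanvas                       ┃  ┃       
  ┠─────────────────────────────────────┨  ┃       
  ┃+                                    ┃  ┃       
  ┃                                     ┃  ┃       
  ┃                  ****               ┃  ┃       
  ┃              ****                   ┃  ┃       
  ┃                                     ┃  ┃       
  ┃                                     ┃  ┃       
  ┃                                     ┃  ┃       
  ┃          @@@@@                      ┃  ┃       
  ┃     @@@@@                           ┃━━┛       
  ┃                                     ┃          


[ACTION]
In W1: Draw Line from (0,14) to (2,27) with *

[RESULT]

        ┃+                                 ┃       
  ┏━━━━━━━━━━━━━━━━━━━━━━━━━━━━━━━━━━━━━┓  ┃       
  ┃ DrawingCanvas                       ┃  ┃       
  ┠─────────────────────────────────────┨  ┃       
  ┃+             ****                   ┃  ┃       
  ┃                  ******             ┃  ┃       
  ┃                  ****  ****         ┃  ┃       
  ┃              ****                   ┃  ┃       
  ┃                                     ┃  ┃       
  ┃                                     ┃  ┃       
  ┃                                     ┃  ┃       
  ┃          @@@@@                      ┃  ┃       
  ┃     @@@@@                           ┃━━┛       
  ┃                                     ┃          
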